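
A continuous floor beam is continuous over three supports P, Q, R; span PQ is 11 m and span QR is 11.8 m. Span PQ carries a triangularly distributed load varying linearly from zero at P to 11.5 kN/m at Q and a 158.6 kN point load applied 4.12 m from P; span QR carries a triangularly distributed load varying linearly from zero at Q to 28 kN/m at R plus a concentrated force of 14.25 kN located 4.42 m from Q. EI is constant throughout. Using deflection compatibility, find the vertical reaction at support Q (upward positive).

Release continuity at Q by inserting a hinge; the redundant is the internal moment M_Q. The primary structure is two simply-supported spans PQ and QR.
Discontinuity in slope at Q on the released structure — sum the simple-span end rotations:
  span PQ: triangular load, peak 11.5: w₀L³/(45EI) = 340.1/EI
  span PQ: point load 158.6 at a = 4.12: Pab(L + a)/(6LEI) = 1030/EI
  span QR: triangular load, peak 28: 7w₀L³/(360EI) = 894.5/EI
  span QR: point load 14.25 at a = 4.42: Pab(L + b)/(6LEI) = 125.9/EI
  relative rotation θ_0 = (1370 + 1020)/EI = 2391/EI
A unit hogging moment at Q produces rotation L₁/(3EI) + L₂/(3EI) = 7.6/EI.
Compatibility: M_Q·(L₁+L₂)/(3EI) = θ_0, giving M_Q = 314.5 kN·m (hogging).
Span PQ, ΣM about P with M_Q applied at Q: R_Q^{PQ}·11 = 1117 + 314.5, so R_Q^{PQ} = 130.2 kN and R_P = 221.8 − 130.2 = 91.69 kN.
Span QR, ΣM about R: R_Q^{QR}·11.8 = 755 + 314.5, so R_Q^{QR} = 90.63 kN and R_R = 179.4 − 90.63 = 88.82 kN.
R_Q = 130.2 + 90.63 = 220.8 kN.

R_Q = 220.8 kN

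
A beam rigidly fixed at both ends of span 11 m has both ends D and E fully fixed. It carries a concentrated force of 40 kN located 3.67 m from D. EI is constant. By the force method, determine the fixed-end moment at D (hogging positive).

Take the two fixed-end moments M_D, M_E as redundants; the released structure is the simple span DE.
On the primary (simply-supported) span, the end slopes from the loading are:
  at D: point load 40 at a = 3.67: Pab(L + b)/(6LEI) = 298.8/EI
  at E: point load 40 at a = 3.67: Pab(L + a)/(6LEI) = 239.2/EI
  θ_D0 = 298.8/EI,  θ_E0 = 239.2/EI
Flexibility coefficients: a unit moment at one end gives L/(3EI) there and L/(6EI) at the far end, so f₁₁ = f₂₂ = 3.667/EI and f₁₂ = f₂₁ = 1.833/EI.
Compatibility — zero rotation at each built-in end:
  3.667 M_D + 1.833 M_E = 298.8
  1.833 M_D + 3.667 M_E = 239.2
Solving the pair gives M_D = 65.19 kN·m and M_E = 32.64 kN·m (hogging).

M_D = 65.19 kN·m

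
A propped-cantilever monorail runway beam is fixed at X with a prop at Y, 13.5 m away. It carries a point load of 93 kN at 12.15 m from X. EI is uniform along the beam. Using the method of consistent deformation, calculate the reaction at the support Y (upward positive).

Release the roller at Y. Primary structure: cantilever fixed at X.
Free-end deflection of the primary structure under the applied loading (downward +):
  point load 93 at a = 12.15: Pa²(3L − a)/(6EI) = 64869/EI
Tip deflection under a unit load at Y: L³/(3EI) = 820.1/EI.
The prop prevents deflection at Y: R_Y = δ_0/δ_{YY} = 64869/820.1 = 79.1 kN.

R_Y = 79.1 kN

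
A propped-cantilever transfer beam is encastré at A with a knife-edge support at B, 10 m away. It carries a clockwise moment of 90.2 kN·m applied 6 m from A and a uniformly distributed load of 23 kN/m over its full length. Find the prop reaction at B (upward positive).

R_B = 97.62 kN

Choose R_B as the redundant. The primary structure is the cantilever fixed at A.
Deflection at B on the released cantilever, summing each load's contribution:
  clockwise couple 90.2 at a = 6: M₀a(2L − a)/(2EI) = 3788/EI
  UDL 23: wL⁴/(8EI) = 28750/EI
  δ_0 = 32538/EI
Flexibility coefficient — unit upward force at B: δ_{BB} = L³/(3EI) = 333.3/EI.
The prop prevents deflection at B: R_B = δ_0/δ_{BB} = 32538/333.3 = 97.62 kN.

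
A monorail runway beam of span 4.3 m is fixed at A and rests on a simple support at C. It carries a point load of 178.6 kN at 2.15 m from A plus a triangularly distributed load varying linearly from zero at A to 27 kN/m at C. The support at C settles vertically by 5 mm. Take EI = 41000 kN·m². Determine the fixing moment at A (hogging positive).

M_A = 206.4 kN·m

Release the roller at C. Primary structure: cantilever fixed at A.
Deflection at C on the released cantilever, summing each load's contribution:
  point load 178.6 at a = 2.15: Pa²(3L − a)/(6EI) = 1479/EI
  triangular load, peak 27 at the free end: 11w₀L⁴/(120EI) = 846.2/EI
  δ_0 = 2325/EI
Flexibility coefficient — unit upward force at C: δ_{CC} = L³/(3EI) = 26.5/EI.
With EI = 41000 kN·m²: δ_0 = 0.056715 m and δ_{CC} = 0.000646 m/kN.
Compatibility — the beam at C must follow the support down by 0.005 m: δ_0 − R_C·δ_{CC} = 0.005, so R_C = (0.056715 − 0.005)/0.000646 = 80 kN.
Moment equilibrium about A: M_A = Σ(load moments about A) − R_C·L = 550.4 − 80×4.3 = 206.4 kN·m.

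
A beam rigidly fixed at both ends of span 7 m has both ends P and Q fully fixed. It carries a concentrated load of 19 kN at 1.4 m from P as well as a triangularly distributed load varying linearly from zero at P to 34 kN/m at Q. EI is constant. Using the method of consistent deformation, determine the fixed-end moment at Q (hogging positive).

M_Q = 87.56 kN·m

Take the two fixed-end moments M_P, M_Q as redundants; the released structure is the simple span PQ.
On the primary (simply-supported) span, the end slopes from the loading are:
  at P: point load 19 at a = 1.4: Pab(L + b)/(6LEI) = 44.69/EI
  at Q: point load 19 at a = 1.4: Pab(L + a)/(6LEI) = 29.79/EI
  at P: triangular load, peak 34: 7w₀L³/(360EI) = 226.8/EI
  at Q: triangular load, peak 34: w₀L³/(45EI) = 259.2/EI
  θ_P0 = 271.4/EI,  θ_Q0 = 288.9/EI
Flexibility coefficients: a unit moment at one end gives L/(3EI) there and L/(6EI) at the far end, so f₁₁ = f₂₂ = 2.333/EI and f₁₂ = f₂₁ = 1.167/EI.
Compatibility — zero rotation at each built-in end:
  2.333 M_P + 1.167 M_Q = 271.4
  1.167 M_P + 2.333 M_Q = 288.9
Solving the pair gives M_P = 72.56 kN·m and M_Q = 87.56 kN·m (hogging).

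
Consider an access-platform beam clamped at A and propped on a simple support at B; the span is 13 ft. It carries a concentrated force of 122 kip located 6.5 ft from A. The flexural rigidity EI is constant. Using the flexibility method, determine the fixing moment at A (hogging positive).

Choose R_B as the redundant. The primary structure is the cantilever fixed at A.
Free-end deflection of the primary structure under the applied loading (downward +):
  point load 122 at a = 6.5: Pa²(3L − a)/(6EI) = 27920/EI
Tip deflection under a unit load at B: L³/(3EI) = 732.3/EI.
Compatibility at B: δ_0 − R_B·δ_{BB} = 0, so R_B = 27920/732.3 = 38.12 kip.
Moment equilibrium about A: M_A = Σ(load moments about A) − R_B·L = 793 − 38.12×13 = 297.4 kip·ft.

M_A = 297.4 kip·ft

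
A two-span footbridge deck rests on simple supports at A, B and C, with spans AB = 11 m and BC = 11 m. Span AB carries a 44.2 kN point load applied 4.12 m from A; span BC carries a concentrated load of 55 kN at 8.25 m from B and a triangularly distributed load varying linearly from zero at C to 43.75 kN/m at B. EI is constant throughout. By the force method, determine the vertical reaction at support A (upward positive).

Release continuity at B by inserting a hinge; the redundant is the internal moment M_B. The primary structure is two simply-supported spans AB and BC.
Rotations at B on the released spans (each span's end-slope, ×1/EI):
  span AB: point load 44.2 at a = 4.12: Pab(L + a)/(6LEI) = 287/EI
  span BC: point load 55 at a = 8.25: Pab(L + b)/(6LEI) = 260/EI
  span BC: triangular load, peak 43.75: w₀L³/(45EI) = 1294/EI
  relative rotation θ_0 = (287 + 1554)/EI = 1841/EI
A unit hogging moment at B produces rotation L₁/(3EI) + L₂/(3EI) = 7.333/EI.
Compatibility: M_B·(L₁+L₂)/(3EI) = θ_0, giving M_B = 251 kN·m (hogging).
Span AB, ΣM about A with M_B applied at B: R_B^{AB}·11 = 182.1 + 251, so R_B^{AB} = 39.38 kN and R_A = 44.2 − 39.38 = 4.823 kN.

R_A = 4.823 kN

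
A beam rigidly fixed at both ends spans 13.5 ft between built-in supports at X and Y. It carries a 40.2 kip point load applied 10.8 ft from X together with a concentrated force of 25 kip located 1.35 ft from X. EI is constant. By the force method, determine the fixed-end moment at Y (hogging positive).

M_Y = 72.5 kip·ft

Release both end moments; the primary structure is a simply-supported span XY with redundants M_X and M_Y.
Simple-span end rotations at X and Y under the given loads:
  at X: point load 40.2 at a = 10.8: Pab(L + b)/(6LEI) = 234.4/EI
  at Y: point load 40.2 at a = 10.8: Pab(L + a)/(6LEI) = 351.7/EI
  at X: point load 25 at a = 1.35: Pab(L + b)/(6LEI) = 129.9/EI
  at Y: point load 25 at a = 1.35: Pab(L + a)/(6LEI) = 75.18/EI
  θ_X0 = 364.3/EI,  θ_Y0 = 426.8/EI
Flexibility coefficients: a unit moment at one end gives L/(3EI) there and L/(6EI) at the far end, so f₁₁ = f₂₂ = 4.5/EI and f₁₂ = f₂₁ = 2.25/EI.
Compatibility — zero rotation at each built-in end:
  4.5 M_X + 2.25 M_Y = 364.3
  2.25 M_X + 4.5 M_Y = 426.8
Solving the pair gives M_X = 44.7 kip·ft and M_Y = 72.5 kip·ft (hogging).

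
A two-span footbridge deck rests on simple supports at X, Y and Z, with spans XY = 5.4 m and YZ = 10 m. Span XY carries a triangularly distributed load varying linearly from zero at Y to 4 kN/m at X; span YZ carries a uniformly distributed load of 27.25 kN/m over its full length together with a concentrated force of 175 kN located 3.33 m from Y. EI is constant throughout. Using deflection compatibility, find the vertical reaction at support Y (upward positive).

Insert a hinge at Y; M_Y is the redundant, and each span becomes simply supported.
Rotations at Y on the released spans (each span's end-slope, ×1/EI):
  span XY: triangular load, peak 4: 7w₀L³/(360EI) = 12.25/EI
  span YZ: UDL 27.25: wL³/(24EI) = 1135/EI
  span YZ: point load 175 at a = 3.33: Pab(L + b)/(6LEI) = 1080/EI
  relative rotation θ_0 = (12.25 + 2215)/EI = 2228/EI
A unit hogging moment at Y produces rotation L₁/(3EI) + L₂/(3EI) = 5.133/EI.
Slope continuity at Y: θ_0 = M_Y·5.133/EI, so M_Y = 2228/5.133 = 433.9 kN·m (hogging).
Span XY, ΣM about X with M_Y applied at Y: R_Y^{XY}·5.4 = 19.44 + 433.9, so R_Y^{XY} = 83.96 kN and R_X = 10.8 − 83.96 = -73.16 kN.
Span YZ, ΣM about Z: R_Y^{YZ}·10 = 2530 + 433.9, so R_Y^{YZ} = 296.4 kN and R_Z = 447.5 − 296.4 = 151.1 kN.
R_Y = 83.96 + 296.4 = 380.3 kN.

R_Y = 380.3 kN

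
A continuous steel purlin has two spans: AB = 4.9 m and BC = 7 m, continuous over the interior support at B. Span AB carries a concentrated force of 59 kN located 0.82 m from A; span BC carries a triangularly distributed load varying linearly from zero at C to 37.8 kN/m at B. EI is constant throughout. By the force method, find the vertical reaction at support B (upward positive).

Release continuity at B by inserting a hinge; the redundant is the internal moment M_B. The primary structure is two simply-supported spans AB and BC.
Discontinuity in slope at B on the released structure — sum the simple-span end rotations:
  span AB: point load 59 at a = 0.82: Pab(L + a)/(6LEI) = 38.4/EI
  span BC: triangular load, peak 37.8: w₀L³/(45EI) = 288.1/EI
  relative rotation θ_0 = (38.4 + 288.1)/EI = 326.5/EI
A unit hogging moment at B produces rotation L₁/(3EI) + L₂/(3EI) = 3.967/EI.
Slope continuity at B: θ_0 = M_B·3.967/EI, so M_B = 326.5/3.967 = 82.32 kN·m (hogging).
Span AB, ΣM about A with M_B applied at B: R_B^{AB}·4.9 = 48.38 + 82.32, so R_B^{AB} = 26.67 kN and R_A = 59 − 26.67 = 32.33 kN.
Span BC, ΣM about C: R_B^{BC}·7 = 617.4 + 82.32, so R_B^{BC} = 99.96 kN and R_C = 132.3 − 99.96 = 32.34 kN.
R_B = 26.67 + 99.96 = 126.6 kN.

R_B = 126.6 kN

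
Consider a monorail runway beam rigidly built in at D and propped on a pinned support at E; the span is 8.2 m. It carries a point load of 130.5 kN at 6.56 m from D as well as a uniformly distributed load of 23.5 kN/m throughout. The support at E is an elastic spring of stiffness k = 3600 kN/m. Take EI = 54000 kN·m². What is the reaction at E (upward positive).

Take the reaction at E as the redundant and release it; the primary structure is a cantilever fixed at D.
Free-end deflection of the primary structure under the applied loading (downward +):
  point load 130.5 at a = 6.56: Pa²(3L − a)/(6EI) = 16885/EI
  UDL 23.5: wL⁴/(8EI) = 13281/EI
  δ_0 = 30166/EI
Tip deflection under a unit load at E: L³/(3EI) = 183.8/EI.
With EI = 54000 kN·m²: δ_0 = 0.55863 m and δ_{EE} = 0.003404 m/kN.
Compatibility — the spring shortens by R_E/k under the reaction it provides: δ_0 − R_E·δ_{EE} = R_E/k. With 1/k = 0.000278 m/kN, R_E = δ_0 / (δ_{EE} + 1/k) = 0.55863 / (0.003404 + 0.000278) = 151.7 kN.

R_E = 151.7 kN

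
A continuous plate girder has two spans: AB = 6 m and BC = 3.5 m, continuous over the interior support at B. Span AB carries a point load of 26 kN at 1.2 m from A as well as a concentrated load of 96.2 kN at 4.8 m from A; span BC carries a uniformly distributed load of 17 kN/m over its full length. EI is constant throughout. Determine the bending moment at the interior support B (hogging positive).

Take M_B as the redundant. Released structure: two simple spans AB and BC with a hinge at B.
Discontinuity in slope at B on the released structure — sum the simple-span end rotations:
  span AB: point load 26 at a = 1.2: Pab(L + a)/(6LEI) = 29.95/EI
  span AB: point load 96.2 at a = 4.8: Pab(L + a)/(6LEI) = 166.2/EI
  span BC: UDL 17: wL³/(24EI) = 30.37/EI
  relative rotation θ_0 = (196.2 + 30.37)/EI = 226.6/EI
A unit hogging moment at B produces rotation L₁/(3EI) + L₂/(3EI) = 3.167/EI.
Slope continuity at B: θ_0 = M_B·3.167/EI, so M_B = 226.6/3.167 = 71.54 kN·m (hogging).

M_B = 71.54 kN·m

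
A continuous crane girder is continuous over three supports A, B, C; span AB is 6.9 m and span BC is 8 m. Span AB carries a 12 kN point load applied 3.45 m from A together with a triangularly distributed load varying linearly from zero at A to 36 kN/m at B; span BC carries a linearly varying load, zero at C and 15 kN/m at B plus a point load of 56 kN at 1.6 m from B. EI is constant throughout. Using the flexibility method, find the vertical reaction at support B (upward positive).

R_B = 208.4 kN

Take M_B as the redundant. Released structure: two simple spans AB and BC with a hinge at B.
Rotations at B on the released spans (each span's end-slope, ×1/EI):
  span AB: point load 12 at a = 3.45: Pab(L + a)/(6LEI) = 35.71/EI
  span AB: triangular load, peak 36: w₀L³/(45EI) = 262.8/EI
  span BC: triangular load, peak 15: w₀L³/(45EI) = 170.7/EI
  span BC: point load 56 at a = 1.6: Pab(L + b)/(6LEI) = 172/EI
  relative rotation θ_0 = (298.5 + 342.7)/EI = 641.2/EI
A unit hogging moment at B produces rotation L₁/(3EI) + L₂/(3EI) = 4.967/EI.
Compatibility: M_B·(L₁+L₂)/(3EI) = θ_0, giving M_B = 129.1 kN·m (hogging).
Span AB, ΣM about A with M_B applied at B: R_B^{AB}·6.9 = 612.7 + 129.1, so R_B^{AB} = 107.5 kN and R_A = 136.2 − 107.5 = 28.69 kN.
Span BC, ΣM about C: R_B^{BC}·8 = 678.4 + 129.1, so R_B^{BC} = 100.9 kN and R_C = 116 − 100.9 = 15.06 kN.
R_B = 107.5 + 100.9 = 208.4 kN.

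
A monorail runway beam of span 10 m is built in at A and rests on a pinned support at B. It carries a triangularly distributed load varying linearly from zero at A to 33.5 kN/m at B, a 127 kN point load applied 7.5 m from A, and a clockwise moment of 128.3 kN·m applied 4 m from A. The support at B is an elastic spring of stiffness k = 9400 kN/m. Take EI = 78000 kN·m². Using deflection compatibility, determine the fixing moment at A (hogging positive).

Release the roller at B. Primary structure: cantilever fixed at A.
Primary-structure tip deflection at B by superposition:
  triangular load, peak 33.5 at the free end: 11w₀L⁴/(120EI) = 30708/EI
  point load 127 at a = 7.5: Pa²(3L − a)/(6EI) = 26789/EI
  clockwise couple 128.3 at a = 4: M₀a(2L − a)/(2EI) = 4106/EI
  δ_0 = 61603/EI
Flexibility coefficient — unit upward force at B: δ_{BB} = L³/(3EI) = 333.3/EI.
With EI = 78000 kN·m²: δ_0 = 0.78978 m and δ_{BB} = 0.004274 m/kN.
Compatibility — the spring shortens by R_B/k under the reaction it provides: δ_0 − R_B·δ_{BB} = R_B/k. With 1/k = 0.000106 m/kN, R_B = δ_0 / (δ_{BB} + 1/k) = 0.78978 / (0.004274 + 0.000106) = 180.3 kN.
Moment equilibrium about A: M_A = Σ(load moments about A) − R_B·L = 2197 − 180.3×10 = 394.3 kN·m.

M_A = 394.3 kN·m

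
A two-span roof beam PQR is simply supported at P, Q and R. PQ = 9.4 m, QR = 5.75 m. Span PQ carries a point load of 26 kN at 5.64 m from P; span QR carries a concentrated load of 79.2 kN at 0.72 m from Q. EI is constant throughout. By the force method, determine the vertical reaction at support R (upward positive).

Insert a hinge at Q; M_Q is the redundant, and each span becomes simply supported.
End slopes at the hinge Q, treating each span as simply supported:
  span PQ: point load 26 at a = 5.64: Pab(L + a)/(6LEI) = 147/EI
  span QR: point load 79.2 at a = 0.72: Pab(L + b)/(6LEI) = 89.62/EI
  relative rotation θ_0 = (147 + 89.62)/EI = 236.7/EI
A unit hogging moment at Q produces rotation L₁/(3EI) + L₂/(3EI) = 5.05/EI.
Compatibility: M_Q·(L₁+L₂)/(3EI) = θ_0, giving M_Q = 46.86 kN·m (hogging).
Span QR, ΣM about R: R_Q^{QR}·5.75 = 398.4 + 46.86, so R_Q^{QR} = 77.43 kN and R_R = 79.2 − 77.43 = 1.767 kN.

R_R = 1.767 kN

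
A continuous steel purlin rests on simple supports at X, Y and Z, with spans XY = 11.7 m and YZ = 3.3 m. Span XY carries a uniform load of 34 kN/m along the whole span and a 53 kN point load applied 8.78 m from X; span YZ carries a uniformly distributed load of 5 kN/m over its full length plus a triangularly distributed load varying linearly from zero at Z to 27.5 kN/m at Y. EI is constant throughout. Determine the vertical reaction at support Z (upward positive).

R_Z = -139.9 kN

Release continuity at Y by inserting a hinge; the redundant is the internal moment M_Y. The primary structure is two simply-supported spans XY and YZ.
End slopes at the hinge Y, treating each span as simply supported:
  span XY: UDL 34: wL³/(24EI) = 2269/EI
  span XY: point load 53 at a = 8.78: Pab(L + a)/(6LEI) = 396.4/EI
  span YZ: UDL 5: wL³/(24EI) = 7.487/EI
  span YZ: triangular load, peak 27.5: w₀L³/(45EI) = 21.96/EI
  relative rotation θ_0 = (2665 + 29.45)/EI = 2695/EI
A unit hogging moment at Y produces rotation L₁/(3EI) + L₂/(3EI) = 5/EI.
Slope continuity at Y: θ_0 = M_Y·5/EI, so M_Y = 2695/5 = 539 kN·m (hogging).
Span YZ, ΣM about Z: R_Y^{YZ}·3.3 = 127 + 539, so R_Y^{YZ} = 201.8 kN and R_Z = 61.88 − 201.8 = -139.9 kN.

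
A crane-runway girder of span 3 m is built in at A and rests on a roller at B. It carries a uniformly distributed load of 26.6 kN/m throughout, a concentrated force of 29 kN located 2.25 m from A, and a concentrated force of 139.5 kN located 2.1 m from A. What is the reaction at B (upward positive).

R_B = 126.9 kN

Release the roller at B. Primary structure: cantilever fixed at A.
Downward deflection at the released point B due to the loads:
  UDL 26.6: wL⁴/(8EI) = 269.3/EI
  point load 29 at a = 2.25: Pa²(3L − a)/(6EI) = 165.2/EI
  point load 139.5 at a = 2.1: Pa²(3L − a)/(6EI) = 707.5/EI
  δ_0 = 1142/EI
Tip deflection under a unit load at B: L³/(3EI) = 9/EI.
Compatibility at B: δ_0 − R_B·δ_{BB} = 0, so R_B = 1142/9 = 126.9 kN.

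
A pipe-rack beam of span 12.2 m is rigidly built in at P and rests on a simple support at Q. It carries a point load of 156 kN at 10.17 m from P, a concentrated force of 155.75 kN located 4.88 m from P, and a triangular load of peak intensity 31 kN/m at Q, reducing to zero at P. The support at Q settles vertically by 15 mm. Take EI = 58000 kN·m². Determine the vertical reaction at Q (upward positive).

Choose R_Q as the redundant. The primary structure is the cantilever fixed at P.
Downward deflection at the released point Q due to the loads:
  point load 156 at a = 10.17: Pa²(3L − a)/(6EI) = 71074/EI
  point load 155.75 at a = 4.88: Pa²(3L − a)/(6EI) = 19609/EI
  triangular load, peak 31 at the free end: 11w₀L⁴/(120EI) = 62952/EI
  δ_0 = 153635/EI
Flexibility coefficient — unit upward force at Q: δ_{QQ} = L³/(3EI) = 605.3/EI.
With EI = 58000 kN·m²: δ_0 = 2.6489 m and δ_{QQ} = 0.010436 m/kN.
Compatibility — the beam at Q must follow the support down by 0.015 m: δ_0 − R_Q·δ_{QQ} = 0.015, so R_Q = (2.6489 − 0.015)/0.010436 = 252.4 kN.

R_Q = 252.4 kN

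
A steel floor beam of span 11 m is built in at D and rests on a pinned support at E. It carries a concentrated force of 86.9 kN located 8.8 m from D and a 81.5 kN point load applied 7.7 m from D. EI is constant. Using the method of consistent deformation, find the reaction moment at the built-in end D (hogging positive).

Remove the prop at E; the released (primary) structure is a cantilever built in at D.
Deflection at E on the released cantilever, summing each load's contribution:
  point load 86.9 at a = 8.8: Pa²(3L − a)/(6EI) = 27142/EI
  point load 81.5 at a = 7.7: Pa²(3L − a)/(6EI) = 20376/EI
  δ_0 = 47518/EI
Tip deflection under a unit load at E: L³/(3EI) = 443.7/EI.
Compatibility at E: δ_0 − R_E·δ_{EE} = 0, so R_E = 47518/443.7 = 107.1 kN.
Moment equilibrium about D: M_D = Σ(load moments about D) − R_E·L = 1392 − 107.1×11 = 214.1 kN·m.

M_D = 214.1 kN·m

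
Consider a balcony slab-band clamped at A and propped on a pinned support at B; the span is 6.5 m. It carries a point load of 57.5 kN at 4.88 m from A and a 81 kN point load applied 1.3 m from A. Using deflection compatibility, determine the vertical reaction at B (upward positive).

Choose R_B as the redundant. The primary structure is the cantilever fixed at A.
Downward deflection at the released point B due to the loads:
  point load 57.5 at a = 4.88: Pa²(3L − a)/(6EI) = 3337/EI
  point load 81 at a = 1.3: Pa²(3L − a)/(6EI) = 415.2/EI
  δ_0 = 3752/EI
Tip deflection under a unit load at B: L³/(3EI) = 91.54/EI.
Compatibility at B: δ_0 − R_B·δ_{BB} = 0, so R_B = 3752/91.54 = 40.98 kN.

R_B = 40.98 kN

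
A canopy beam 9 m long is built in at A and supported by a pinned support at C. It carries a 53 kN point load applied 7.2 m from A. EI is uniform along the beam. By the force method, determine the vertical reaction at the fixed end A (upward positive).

R_A = 15.69 kN

Take the reaction at C as the redundant and release it; the primary structure is a cantilever fixed at A.
Deflection at C on the released cantilever, summing each load's contribution:
  point load 53 at a = 7.2: Pa²(3L − a)/(6EI) = 9067/EI
Flexibility coefficient — unit upward force at C: δ_{CC} = L³/(3EI) = 243/EI.
The prop prevents deflection at C: R_C = δ_0/δ_{CC} = 9067/243 = 37.31 kN.
Vertical equilibrium: R_A = ΣP − R_C = 53 − 37.31 = 15.69 kN.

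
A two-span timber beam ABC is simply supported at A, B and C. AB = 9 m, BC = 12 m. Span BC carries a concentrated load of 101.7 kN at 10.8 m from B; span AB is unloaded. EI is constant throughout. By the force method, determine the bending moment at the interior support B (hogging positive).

Release continuity at B by inserting a hinge; the redundant is the internal moment M_B. The primary structure is two simply-supported spans AB and BC.
Rotations at B on the released spans (each span's end-slope, ×1/EI):
  span BC: point load 101.7 at a = 10.8: Pab(L + b)/(6LEI) = 241.6/EI
  relative rotation θ_0 = (0 + 241.6)/EI = 241.6/EI
A unit hogging moment at B produces rotation L₁/(3EI) + L₂/(3EI) = 7/EI.
Compatibility: M_B·(L₁+L₂)/(3EI) = θ_0, giving M_B = 34.52 kN·m (hogging).

M_B = 34.52 kN·m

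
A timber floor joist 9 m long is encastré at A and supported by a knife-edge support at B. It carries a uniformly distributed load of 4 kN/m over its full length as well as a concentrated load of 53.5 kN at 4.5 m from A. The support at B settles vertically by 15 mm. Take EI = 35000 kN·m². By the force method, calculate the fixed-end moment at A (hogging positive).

M_A = 150.2 kN·m

Remove the prop at B; the released (primary) structure is a cantilever built in at A.
Downward deflection at the released point B due to the loads:
  UDL 4: wL⁴/(8EI) = 3280/EI
  point load 53.5 at a = 4.5: Pa²(3L − a)/(6EI) = 4063/EI
  δ_0 = 7343/EI
Flexibility coefficient — unit upward force at B: δ_{BB} = L³/(3EI) = 243/EI.
With EI = 35000 kN·m²: δ_0 = 0.2098 m and δ_{BB} = 0.006943 m/kN.
Compatibility — the beam at B must follow the support down by 0.015 m: δ_0 − R_B·δ_{BB} = 0.015, so R_B = (0.2098 − 0.015)/0.006943 = 28.06 kN.
Moment equilibrium about A: M_A = Σ(load moments about A) − R_B·L = 402.8 − 28.06×9 = 150.2 kN·m.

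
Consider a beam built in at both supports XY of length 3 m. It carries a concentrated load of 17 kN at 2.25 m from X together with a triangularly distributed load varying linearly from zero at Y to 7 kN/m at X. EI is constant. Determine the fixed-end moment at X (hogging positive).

M_X = 5.541 kN·m

Release both end moments; the primary structure is a simply-supported span XY with redundants M_X and M_Y.
End rotations of the released simple span under the applied load (×1/EI):
  at X: point load 17 at a = 2.25: Pab(L + b)/(6LEI) = 5.977/EI
  at Y: point load 17 at a = 2.25: Pab(L + a)/(6LEI) = 8.367/EI
  at X: triangular load, peak 7: w₀L³/(45EI) = 4.2/EI
  at Y: triangular load, peak 7: 7w₀L³/(360EI) = 3.675/EI
  θ_X0 = 10.18/EI,  θ_Y0 = 12.04/EI
Flexibility coefficients: a unit moment at one end gives L/(3EI) there and L/(6EI) at the far end, so f₁₁ = f₂₂ = 1/EI and f₁₂ = f₂₁ = 0.5/EI.
Compatibility — zero rotation at each built-in end:
  1 M_X + 0.5 M_Y = 10.18
  0.5 M_X + 1 M_Y = 12.04
Solving the pair gives M_X = 5.541 kN·m and M_Y = 9.272 kN·m (hogging).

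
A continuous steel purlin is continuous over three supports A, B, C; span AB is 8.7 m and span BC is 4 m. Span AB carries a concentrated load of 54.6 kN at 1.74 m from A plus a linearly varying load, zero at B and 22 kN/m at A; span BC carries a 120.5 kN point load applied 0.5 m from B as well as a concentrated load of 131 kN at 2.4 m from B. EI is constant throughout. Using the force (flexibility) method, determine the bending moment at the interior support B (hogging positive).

M_B = 141.1 kN·m

Release continuity at B by inserting a hinge; the redundant is the internal moment M_B. The primary structure is two simply-supported spans AB and BC.
End slopes at the hinge B, treating each span as simply supported:
  span AB: point load 54.6 at a = 1.74: Pab(L + a)/(6LEI) = 132.2/EI
  span AB: triangular load, peak 22: 7w₀L³/(360EI) = 281.7/EI
  span BC: point load 120.5 at a = 0.5: Pab(L + b)/(6LEI) = 65.9/EI
  span BC: point load 131 at a = 2.4: Pab(L + b)/(6LEI) = 117.4/EI
  relative rotation θ_0 = (413.9 + 183.3)/EI = 597.2/EI
A unit hogging moment at B produces rotation L₁/(3EI) + L₂/(3EI) = 4.233/EI.
Compatibility: M_B·(L₁+L₂)/(3EI) = θ_0, giving M_B = 141.1 kN·m (hogging).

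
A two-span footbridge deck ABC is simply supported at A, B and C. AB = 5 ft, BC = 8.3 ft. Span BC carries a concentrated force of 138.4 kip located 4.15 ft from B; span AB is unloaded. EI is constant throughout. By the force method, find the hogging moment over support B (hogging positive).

M_B = 134.4 kip·ft

Take M_B as the redundant. Released structure: two simple spans AB and BC with a hinge at B.
Rotations at B on the released spans (each span's end-slope, ×1/EI):
  span BC: point load 138.4 at a = 4.15: Pab(L + b)/(6LEI) = 595.9/EI
  relative rotation θ_0 = (0 + 595.9)/EI = 595.9/EI
A unit hogging moment at B produces rotation L₁/(3EI) + L₂/(3EI) = 4.433/EI.
Compatibility: M_B·(L₁+L₂)/(3EI) = θ_0, giving M_B = 134.4 kip·ft (hogging).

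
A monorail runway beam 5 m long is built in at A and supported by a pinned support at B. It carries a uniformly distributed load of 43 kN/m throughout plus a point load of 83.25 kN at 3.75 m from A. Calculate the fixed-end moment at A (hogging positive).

M_A = 183.2 kN·m

Choose R_B as the redundant. The primary structure is the cantilever fixed at A.
Free-end deflection of the primary structure under the applied loading (downward +):
  UDL 43: wL⁴/(8EI) = 3359/EI
  point load 83.25 at a = 3.75: Pa²(3L − a)/(6EI) = 2195/EI
  δ_0 = 5554/EI
Flexibility coefficient — unit upward force at B: δ_{BB} = L³/(3EI) = 41.67/EI.
Compatibility at B: δ_0 − R_B·δ_{BB} = 0, so R_B = 5554/41.67 = 133.3 kN.
Moment equilibrium about A: M_A = Σ(load moments about A) − R_B·L = 849.7 − 133.3×5 = 183.2 kN·m.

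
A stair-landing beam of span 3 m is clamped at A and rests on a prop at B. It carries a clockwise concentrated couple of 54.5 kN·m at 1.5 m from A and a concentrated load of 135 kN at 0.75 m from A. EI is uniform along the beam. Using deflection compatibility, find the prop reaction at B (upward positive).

R_B = 32.04 kN

Remove the prop at B; the released (primary) structure is a cantilever built in at A.
Free-end deflection of the primary structure under the applied loading (downward +):
  clockwise couple 54.5 at a = 1.5: M₀a(2L − a)/(2EI) = 183.9/EI
  point load 135 at a = 0.75: Pa²(3L − a)/(6EI) = 104.4/EI
  δ_0 = 288.4/EI
Flexibility coefficient — unit upward force at B: δ_{BB} = L³/(3EI) = 9/EI.
Compatibility at B: δ_0 − R_B·δ_{BB} = 0, so R_B = 288.4/9 = 32.04 kN.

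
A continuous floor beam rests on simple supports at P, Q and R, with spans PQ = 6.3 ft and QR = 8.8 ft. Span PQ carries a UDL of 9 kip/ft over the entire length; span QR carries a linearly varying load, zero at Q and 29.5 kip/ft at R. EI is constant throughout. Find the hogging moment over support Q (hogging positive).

Insert a hinge at Q; M_Q is the redundant, and each span becomes simply supported.
Rotations at Q on the released spans (each span's end-slope, ×1/EI):
  span PQ: UDL 9: wL³/(24EI) = 93.77/EI
  span QR: triangular load, peak 29.5: 7w₀L³/(360EI) = 390.9/EI
  relative rotation θ_0 = (93.77 + 390.9)/EI = 484.7/EI
A unit hogging moment at Q produces rotation L₁/(3EI) + L₂/(3EI) = 5.033/EI.
Slope continuity at Q: θ_0 = M_Q·5.033/EI, so M_Q = 484.7/5.033 = 96.29 kip·ft (hogging).

M_Q = 96.29 kip·ft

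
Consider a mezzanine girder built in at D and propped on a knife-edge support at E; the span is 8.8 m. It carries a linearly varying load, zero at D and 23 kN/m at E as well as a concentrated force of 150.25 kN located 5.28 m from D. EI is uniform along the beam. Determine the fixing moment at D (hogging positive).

M_D = 326 kN·m

Choose R_E as the redundant. The primary structure is the cantilever fixed at D.
Primary-structure tip deflection at E by superposition:
  triangular load, peak 23 at the free end: 11w₀L⁴/(120EI) = 12644/EI
  point load 150.25 at a = 5.28: Pa²(3L − a)/(6EI) = 14744/EI
  δ_0 = 27388/EI
Flexibility coefficient — unit upward force at E: δ_{EE} = L³/(3EI) = 227.2/EI.
The prop prevents deflection at E: R_E = δ_0/δ_{EE} = 27388/227.2 = 120.6 kN.
Moment equilibrium about D: M_D = Σ(load moments about D) − R_E·L = 1387 − 120.6×8.8 = 326 kN·m.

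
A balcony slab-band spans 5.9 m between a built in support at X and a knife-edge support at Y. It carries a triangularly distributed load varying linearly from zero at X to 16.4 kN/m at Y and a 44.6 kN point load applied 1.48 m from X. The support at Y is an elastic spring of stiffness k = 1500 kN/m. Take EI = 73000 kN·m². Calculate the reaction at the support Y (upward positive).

R_Y = 17.81 kN

Choose R_Y as the redundant. The primary structure is the cantilever fixed at X.
Primary-structure tip deflection at Y by superposition:
  triangular load, peak 16.4 at the free end: 11w₀L⁴/(120EI) = 1822/EI
  point load 44.6 at a = 1.48: Pa²(3L − a)/(6EI) = 264.1/EI
  δ_0 = 2086/EI
Tip deflection under a unit load at Y: L³/(3EI) = 68.46/EI.
With EI = 73000 kN·m²: δ_0 = 0.028572 m and δ_{YY} = 0.000938 m/kN.
Compatibility — the spring shortens by R_Y/k under the reaction it provides: δ_0 − R_Y·δ_{YY} = R_Y/k. With 1/k = 0.000667 m/kN, R_Y = δ_0 / (δ_{YY} + 1/k) = 0.028572 / (0.000938 + 0.000667) = 17.81 kN.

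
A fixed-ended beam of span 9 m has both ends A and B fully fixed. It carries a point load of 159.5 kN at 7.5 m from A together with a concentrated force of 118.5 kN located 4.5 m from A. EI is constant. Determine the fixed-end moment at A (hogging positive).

M_A = 166.5 kN·m

Take the two fixed-end moments M_A, M_B as redundants; the released structure is the simple span AB.
Simple-span end rotations at A and B under the given loads:
  at A: point load 159.5 at a = 7.5: Pab(L + b)/(6LEI) = 348.9/EI
  at B: point load 159.5 at a = 7.5: Pab(L + a)/(6LEI) = 548.3/EI
  at A: point load 118.5 at a = 4.5: Pab(L + b)/(6LEI) = 599.9/EI
  at B: point load 118.5 at a = 4.5: Pab(L + a)/(6LEI) = 599.9/EI
  θ_A0 = 948.8/EI,  θ_B0 = 1148/EI
Flexibility coefficients: a unit moment at one end gives L/(3EI) there and L/(6EI) at the far end, so f₁₁ = f₂₂ = 3/EI and f₁₂ = f₂₁ = 1.5/EI.
Compatibility — zero rotation at each built-in end:
  3 M_A + 1.5 M_B = 948.8
  1.5 M_A + 3 M_B = 1148
Solving the pair gives M_A = 166.5 kN·m and M_B = 299.5 kN·m (hogging).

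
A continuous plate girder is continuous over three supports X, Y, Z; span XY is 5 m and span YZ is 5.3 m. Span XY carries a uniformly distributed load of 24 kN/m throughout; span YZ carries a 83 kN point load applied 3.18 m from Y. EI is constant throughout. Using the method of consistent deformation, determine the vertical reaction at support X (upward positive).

R_X = 45.11 kN

Release continuity at Y by inserting a hinge; the redundant is the internal moment M_Y. The primary structure is two simply-supported spans XY and YZ.
Rotations at Y on the released spans (each span's end-slope, ×1/EI):
  span XY: UDL 24: wL³/(24EI) = 125/EI
  span YZ: point load 83 at a = 3.18: Pab(L + b)/(6LEI) = 130.6/EI
  relative rotation θ_0 = (125 + 130.6)/EI = 255.6/EI
A unit hogging moment at Y produces rotation L₁/(3EI) + L₂/(3EI) = 3.433/EI.
Slope continuity at Y: θ_0 = M_Y·3.433/EI, so M_Y = 255.6/3.433 = 74.44 kN·m (hogging).
Span XY, ΣM about X with M_Y applied at Y: R_Y^{XY}·5 = 300 + 74.44, so R_Y^{XY} = 74.89 kN and R_X = 120 − 74.89 = 45.11 kN.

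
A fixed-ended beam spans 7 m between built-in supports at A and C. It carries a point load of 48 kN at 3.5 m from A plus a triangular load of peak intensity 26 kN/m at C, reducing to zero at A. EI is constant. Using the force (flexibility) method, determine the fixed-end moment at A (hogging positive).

Release both end moments; the primary structure is a simply-supported span AC with redundants M_A and M_C.
End rotations of the released simple span under the applied load (×1/EI):
  at A: point load 48 at a = 3.5: Pab(L + b)/(6LEI) = 147/EI
  at C: point load 48 at a = 3.5: Pab(L + a)/(6LEI) = 147/EI
  at A: triangular load, peak 26: 7w₀L³/(360EI) = 173.4/EI
  at C: triangular load, peak 26: w₀L³/(45EI) = 198.2/EI
  θ_A0 = 320.4/EI,  θ_C0 = 345.2/EI
Flexibility coefficients: a unit moment at one end gives L/(3EI) there and L/(6EI) at the far end, so f₁₁ = f₂₂ = 2.333/EI and f₁₂ = f₂₁ = 1.167/EI.
Compatibility — zero rotation at each built-in end:
  2.333 M_A + 1.167 M_C = 320.4
  1.167 M_A + 2.333 M_C = 345.2
Solving the pair gives M_A = 84.47 kN·m and M_C = 105.7 kN·m (hogging).

M_A = 84.47 kN·m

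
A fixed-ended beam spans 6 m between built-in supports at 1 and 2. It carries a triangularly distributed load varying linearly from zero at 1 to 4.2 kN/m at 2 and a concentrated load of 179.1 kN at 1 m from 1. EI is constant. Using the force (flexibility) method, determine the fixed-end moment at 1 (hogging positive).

Release both end moments; the primary structure is a simply-supported span 12 with redundants M_1 and M_2.
End rotations of the released simple span under the applied load (×1/EI):
  at 1: triangular load, peak 4.2: 7w₀L³/(360EI) = 17.64/EI
  at 2: triangular load, peak 4.2: w₀L³/(45EI) = 20.16/EI
  at 1: point load 179.1 at a = 1: Pab(L + b)/(6LEI) = 273.6/EI
  at 2: point load 179.1 at a = 1: Pab(L + a)/(6LEI) = 174.1/EI
  θ_10 = 291.3/EI,  θ_20 = 194.3/EI
Flexibility coefficients: a unit moment at one end gives L/(3EI) there and L/(6EI) at the far end, so f₁₁ = f₂₂ = 2/EI and f₁₂ = f₂₁ = 1/EI.
Compatibility — zero rotation at each built-in end:
  2 M_1 + 1 M_2 = 291.3
  1 M_1 + 2 M_2 = 194.3
Solving the pair gives M_1 = 129.4 kN·m and M_2 = 32.44 kN·m (hogging).

M_1 = 129.4 kN·m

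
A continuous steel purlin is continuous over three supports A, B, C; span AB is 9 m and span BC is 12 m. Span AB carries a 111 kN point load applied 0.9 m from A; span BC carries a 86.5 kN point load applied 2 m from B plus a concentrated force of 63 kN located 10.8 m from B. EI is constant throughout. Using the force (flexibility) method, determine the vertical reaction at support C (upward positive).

Take M_B as the redundant. Released structure: two simple spans AB and BC with a hinge at B.
Rotations at B on the released spans (each span's end-slope, ×1/EI):
  span AB: point load 111 at a = 0.9: Pab(L + a)/(6LEI) = 148.4/EI
  span BC: point load 86.5 at a = 2: Pab(L + b)/(6LEI) = 528.6/EI
  span BC: point load 63 at a = 10.8: Pab(L + b)/(6LEI) = 149.7/EI
  relative rotation θ_0 = (148.4 + 678.3)/EI = 826.7/EI
A unit hogging moment at B produces rotation L₁/(3EI) + L₂/(3EI) = 7/EI.
Slope continuity at B: θ_0 = M_B·7/EI, so M_B = 826.7/7 = 118.1 kN·m (hogging).
Span BC, ΣM about C: R_B^{BC}·12 = 940.6 + 118.1, so R_B^{BC} = 88.22 kN and R_C = 149.5 − 88.22 = 61.28 kN.

R_C = 61.28 kN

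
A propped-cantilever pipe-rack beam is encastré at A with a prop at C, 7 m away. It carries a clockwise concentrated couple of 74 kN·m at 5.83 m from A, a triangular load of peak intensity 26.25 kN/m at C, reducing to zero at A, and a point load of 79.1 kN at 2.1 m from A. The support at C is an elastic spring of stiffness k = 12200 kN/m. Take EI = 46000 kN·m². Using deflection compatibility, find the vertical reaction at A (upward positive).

Take the reaction at C as the redundant and release it; the primary structure is a cantilever fixed at A.
Deflection at C on the released cantilever, summing each load's contribution:
  clockwise couple 74 at a = 5.83: M₀a(2L − a)/(2EI) = 1762/EI
  triangular load, peak 26.25 at the free end: 11w₀L⁴/(120EI) = 5777/EI
  point load 79.1 at a = 2.1: Pa²(3L − a)/(6EI) = 1099/EI
  δ_0 = 8639/EI
Flexibility coefficient — unit upward force at C: δ_{CC} = L³/(3EI) = 114.3/EI.
With EI = 46000 kN·m²: δ_0 = 0.1878 m and δ_{CC} = 0.002486 m/kN.
Compatibility — the spring shortens by R_C/k under the reaction it provides: δ_0 − R_C·δ_{CC} = R_C/k. With 1/k = 0.000082 m/kN, R_C = δ_0 / (δ_{CC} + 1/k) = 0.1878 / (0.002486 + 0.000082) = 73.14 kN.
Vertical equilibrium: R_A = ΣP − R_C = 171 − 73.14 = 97.83 kN.

R_A = 97.83 kN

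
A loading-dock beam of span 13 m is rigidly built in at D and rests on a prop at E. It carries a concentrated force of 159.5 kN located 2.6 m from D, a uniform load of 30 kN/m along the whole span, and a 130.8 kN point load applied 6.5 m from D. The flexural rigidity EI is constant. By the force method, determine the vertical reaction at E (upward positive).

Remove the prop at E; the released (primary) structure is a cantilever built in at D.
Deflection at E on the released cantilever, summing each load's contribution:
  point load 159.5 at a = 2.6: Pa²(3L − a)/(6EI) = 6541/EI
  UDL 30: wL⁴/(8EI) = 107104/EI
  point load 130.8 at a = 6.5: Pa²(3L − a)/(6EI) = 29934/EI
  δ_0 = 143579/EI
Flexibility coefficient — unit upward force at E: δ_{EE} = L³/(3EI) = 732.3/EI.
Compatibility at E: δ_0 − R_E·δ_{EE} = 0, so R_E = 143579/732.3 = 196.1 kN.

R_E = 196.1 kN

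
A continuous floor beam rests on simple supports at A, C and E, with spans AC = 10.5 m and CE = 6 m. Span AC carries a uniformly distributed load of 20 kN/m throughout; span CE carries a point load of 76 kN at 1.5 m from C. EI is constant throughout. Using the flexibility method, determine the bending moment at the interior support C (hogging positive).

M_C = 202.6 kN·m

Release continuity at C by inserting a hinge; the redundant is the internal moment M_C. The primary structure is two simply-supported spans AC and CE.
End slopes at the hinge C, treating each span as simply supported:
  span AC: UDL 20: wL³/(24EI) = 964.7/EI
  span CE: point load 76 at a = 1.5: Pab(L + b)/(6LEI) = 149.6/EI
  relative rotation θ_0 = (964.7 + 149.6)/EI = 1114/EI
A unit hogging moment at C produces rotation L₁/(3EI) + L₂/(3EI) = 5.5/EI.
Compatibility: M_C·(L₁+L₂)/(3EI) = θ_0, giving M_C = 202.6 kN·m (hogging).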